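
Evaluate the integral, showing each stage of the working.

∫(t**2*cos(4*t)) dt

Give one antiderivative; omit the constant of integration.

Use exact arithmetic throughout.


Step 1. Integrate ∫(t**2*cos(4*t)) dt by parts with u = t**2, dv = (cos(4*t)) dt, so v = sin(4*t)/4: now t**2*sin(4*t)/4 + ∫(-t*sin(4*t)/2) dt.
Step 2. Integrate ∫(-t*sin(4*t)/2) dt by parts with u = t, dv = (-sin(4*t)/2) dt, so v = cos(4*t)/8: now t**2*sin(4*t)/4 + t*cos(4*t)/8 + ∫(-cos(4*t)/8) dt.
Step 3. Evaluate the standard form: now t**2*sin(4*t)/4 + t*cos(4*t)/8 - sin(4*t)/32.
Answer: t**2*sin(4*t)/4 + t*cos(4*t)/8 - sin(4*t)/32.


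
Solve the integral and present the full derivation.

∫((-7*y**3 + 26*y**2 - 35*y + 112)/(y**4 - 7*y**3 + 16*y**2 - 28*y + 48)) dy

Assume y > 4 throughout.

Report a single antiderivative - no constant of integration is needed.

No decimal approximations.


Step 1. Decompose ∫((-7*y**3 + 26*y**2 - 35*y + 112)/(y**4 - 7*y**3 + 16*y**2 - 28*y + 48)) dy by partial fractions, (-7*y**3 + 26*y**2 - 35*y + 112)/(y**4 - 7*y**3 + 16*y**2 - 28*y + 48) = 1/(y**2 + 4) - 4/(y - 3) - 3/(y - 4): now ∫(-3/(y - 4)) dy + ∫(-4/(y - 3)) dy + ∫(1/(y**2 + 4)) dy.
Step 2. Evaluate the standard form [assuming y > 3]: now -4*log(y - 3) + ∫(-3/(y - 4)) dy + ∫(1/(y**2 + 4)) dy.
Step 3. Evaluate the standard form [assuming y > 4]: now -3*log(y - 4) - 4*log(y - 3) + ∫(1/(y**2 + 4)) dy.
Step 4. Evaluate the standard form: now -3*log(y - 4) - 4*log(y - 3) + atan(y/2)/2.
Answer: -3*log(y - 4) - 4*log(y - 3) + atan(y/2)/2.


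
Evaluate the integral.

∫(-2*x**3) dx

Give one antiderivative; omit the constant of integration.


Answer: -x**4/2.


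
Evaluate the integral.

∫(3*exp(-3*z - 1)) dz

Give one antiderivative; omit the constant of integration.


Answer: -exp(-3*z - 1).


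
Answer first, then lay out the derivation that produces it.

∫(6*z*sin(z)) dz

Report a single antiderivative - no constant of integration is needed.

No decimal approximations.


The answer is -6*z*cos(z) + 6*sin(z).
Step 1. Integrate ∫(6*z*sin(z)) dz by parts with u = z, dv = (6*sin(z)) dz, so v = -6*cos(z): now -6*z*cos(z) + ∫(6*cos(z)) dz.
Step 2. Evaluate the standard form: now -6*z*cos(z) + 6*sin(z).
Answer: -6*z*cos(z) + 6*sin(z).


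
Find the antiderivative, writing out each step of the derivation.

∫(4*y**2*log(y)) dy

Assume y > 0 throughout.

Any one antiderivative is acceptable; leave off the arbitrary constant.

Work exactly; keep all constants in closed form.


Step 1. Integrate ∫(4*y**2*log(y)) dy by parts with u = log(y), dv = (4*y**2) dy, so v = 4*y**3/3 [assuming y > 0]: now 4*y**3*log(y)/3 + ∫(-4*y**2/3) dy.
Step 2. Evaluate the standard form: now 4*y**3*log(y)/3 - 4*y**3/9.
Answer: 4*y**3*log(y)/3 - 4*y**3/9.


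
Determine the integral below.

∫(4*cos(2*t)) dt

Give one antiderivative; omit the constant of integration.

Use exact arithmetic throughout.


Answer: 2*sin(2*t).


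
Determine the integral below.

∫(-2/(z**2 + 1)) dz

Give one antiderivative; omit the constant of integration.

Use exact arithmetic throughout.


Answer: -2*atan(z).


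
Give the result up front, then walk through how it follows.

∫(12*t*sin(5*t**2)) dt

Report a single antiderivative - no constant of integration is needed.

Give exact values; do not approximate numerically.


The answer is -6*cos(5*t**2)/5.
Step 1. Substitute u = t**2, turning ∫(12*t*sin(5*t**2)) dt into ∫(6*sin(5*u)) du: now ∫(6*sin(5*u)) du.
Step 2. Evaluate the standard form: now -6*cos(5*u)/5.
Step 3. Substitute back u = t**2: now -6*cos(5*t**2)/5.
Answer: -6*cos(5*t**2)/5.


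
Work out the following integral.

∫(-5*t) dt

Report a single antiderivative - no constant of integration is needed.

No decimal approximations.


Answer: -5*t**2/2.


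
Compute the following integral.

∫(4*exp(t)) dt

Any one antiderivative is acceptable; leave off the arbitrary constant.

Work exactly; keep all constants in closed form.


Answer: 4*exp(t).


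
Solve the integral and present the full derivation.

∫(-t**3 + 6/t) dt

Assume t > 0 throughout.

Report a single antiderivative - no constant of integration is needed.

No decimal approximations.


Step 1. Rewrite: now ∫(6/t) dt + ∫(-t**3) dt.
Step 2. Evaluate the standard form: now -t**4/4 + ∫(6/t) dt.
Step 3. Evaluate the standard form [assuming t > 0]: now -t**4/4 + 6*log(t).
Answer: -t**4/4 + 6*log(t).


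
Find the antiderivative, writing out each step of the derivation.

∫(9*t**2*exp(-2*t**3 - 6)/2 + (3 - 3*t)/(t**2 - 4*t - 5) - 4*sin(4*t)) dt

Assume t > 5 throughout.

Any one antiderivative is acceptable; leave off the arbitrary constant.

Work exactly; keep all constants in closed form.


Step 1. Rewrite: now ∫(9*t**2*exp(-2*t**3 - 6)/2) dt + ∫((3 - 3*t)/(t**2 - 4*t - 5)) dt + ∫(-4*sin(4*t)) dt.
Step 2. Evaluate the standard form: now cos(4*t) + ∫(9*t**2*exp(-2*t**3 - 6)/2) dt + ∫((3 - 3*t)/(t**2 - 4*t - 5)) dt.
Step 3. Decompose ∫((3 - 3*t)/(t**2 - 4*t - 5)) dt by partial fractions, (3 - 3*t)/(t**2 - 4*t - 5) = -1/(t + 1) - 2/(t - 5): now cos(4*t) + ∫(9*t**2*exp(-2*t**3 - 6)/2) dt + ∫(-2/(t - 5)) dt + ∫(-1/(t + 1)) dt.
Step 4. Evaluate the standard form [assuming t > -1]: now -log(t + 1) + cos(4*t) + ∫(9*t**2*exp(-2*t**3 - 6)/2) dt + ∫(-2/(t - 5)) dt.
Step 5. Evaluate the standard form [assuming t > 5]: now -2*log(t - 5) - log(t + 1) + cos(4*t) + ∫(9*t**2*exp(-2*t**3 - 6)/2) dt.
Step 6. Substitute u = t**3 + 3, turning ∫(9*t**2*exp(-2*t**3 - 6)/2) dt into ∫(3*exp(-2*u)/2) du: now -2*log(t - 5) - log(t + 1) + cos(4*t) + ∫(3*exp(-2*u)/2) du.
Step 7. Evaluate the standard form: now -2*log(t - 5) - log(t + 1) + cos(4*t) - 3*exp(-2*u)/4.
Step 8. Substitute back u = t**3 + 3: now -3*exp(-2*t**3 - 6)/4 - 2*log(t - 5) - log(t + 1) + cos(4*t).
Answer: -3*exp(-2*t**3 - 6)/4 - 2*log(t - 5) - log(t + 1) + cos(4*t).


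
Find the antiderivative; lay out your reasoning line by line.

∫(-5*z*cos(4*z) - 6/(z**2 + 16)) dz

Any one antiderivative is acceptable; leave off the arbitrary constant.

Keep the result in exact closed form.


Step 1. Rewrite: now ∫(-5*z*cos(4*z)) dz + ∫(-6/(z**2 + 16)) dz.
Step 2. Integrate ∫(-5*z*cos(4*z)) dz by parts with u = z, dv = (-5*cos(4*z)) dz, so v = -5*sin(4*z)/4: now -5*z*sin(4*z)/4 + ∫(-6/(z**2 + 16)) dz + ∫(5*sin(4*z)/4) dz.
Step 3. Evaluate the standard form: now -5*z*sin(4*z)/4 - 5*cos(4*z)/16 + ∫(-6/(z**2 + 16)) dz.
Step 4. Evaluate the standard form: now -5*z*sin(4*z)/4 - 5*cos(4*z)/16 - 3*atan(z/4)/2.
Answer: -5*z*sin(4*z)/4 - 5*cos(4*z)/16 - 3*atan(z/4)/2.


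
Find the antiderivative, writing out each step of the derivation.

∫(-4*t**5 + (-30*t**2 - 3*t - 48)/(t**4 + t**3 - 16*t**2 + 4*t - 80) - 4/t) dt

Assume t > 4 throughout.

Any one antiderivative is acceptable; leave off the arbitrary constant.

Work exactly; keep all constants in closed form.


Step 1. Rewrite: now ∫(-4/t) dt + ∫(-4*t**5) dt + ∫((-30*t**2 - 3*t - 48)/(t**4 + t**3 - 16*t**2 + 4*t - 80)) dt.
Step 2. Evaluate the standard form: now -2*t**6/3 + ∫(-4/t) dt + ∫((-30*t**2 - 3*t - 48)/(t**4 + t**3 - 16*t**2 + 4*t - 80)) dt.
Step 3. Evaluate the standard form [assuming t > 0]: now -2*t**6/3 - 4*log(t) + ∫((-30*t**2 - 3*t - 48)/(t**4 + t**3 - 16*t**2 + 4*t - 80)) dt.
Step 4. Decompose ∫((-30*t**2 - 3*t - 48)/(t**4 + t**3 - 16*t**2 + 4*t - 80)) dt by partial fractions, (-30*t**2 - 3*t - 48)/(t**4 + t**3 - 16*t**2 + 4*t - 80) = -3/(t**2 + 4) + 3/(t + 5) - 3/(t - 4): now -2*t**6/3 - 4*log(t) + ∫(-3/(t - 4)) dt + ∫(3/(t + 5)) dt + ∫(-3/(t**2 + 4)) dt.
Step 5. Evaluate the standard form [assuming t > -5]: now -2*t**6/3 - 4*log(t) + 3*log(t + 5) + ∫(-3/(t - 4)) dt + ∫(-3/(t**2 + 4)) dt.
Step 6. Evaluate the standard form [assuming t > 4]: now -2*t**6/3 - 4*log(t) - 3*log(t - 4) + 3*log(t + 5) + ∫(-3/(t**2 + 4)) dt.
Step 7. Evaluate the standard form: now -2*t**6/3 - 4*log(t) - 3*log(t - 4) + 3*log(t + 5) - 3*atan(t/2)/2.
Answer: -2*t**6/3 - 4*log(t) - 3*log(t - 4) + 3*log(t + 5) - 3*atan(t/2)/2.


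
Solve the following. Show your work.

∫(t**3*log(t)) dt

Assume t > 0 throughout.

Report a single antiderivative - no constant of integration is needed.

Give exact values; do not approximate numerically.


Step 1. Integrate ∫(t**3*log(t)) dt by parts with u = log(t), dv = (t**3) dt, so v = t**4/4 [assuming t > 0]: now t**4*log(t)/4 + ∫(-t**3/4) dt.
Step 2. Evaluate the standard form: now t**4*log(t)/4 - t**4/16.
Answer: t**4*log(t)/4 - t**4/16.


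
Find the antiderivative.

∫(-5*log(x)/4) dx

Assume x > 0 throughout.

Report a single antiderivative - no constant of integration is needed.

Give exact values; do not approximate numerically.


Answer: -5*x*log(x)/4 + 5*x/4.


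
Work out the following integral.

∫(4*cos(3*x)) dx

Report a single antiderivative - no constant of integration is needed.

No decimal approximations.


Answer: 4*sin(3*x)/3.


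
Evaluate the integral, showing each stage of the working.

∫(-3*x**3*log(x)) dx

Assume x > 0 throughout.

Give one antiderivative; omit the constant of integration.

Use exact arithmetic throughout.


Step 1. Integrate ∫(-3*x**3*log(x)) dx by parts with u = log(x), dv = (-3*x**3) dx, so v = -3*x**4/4 [assuming x > 0]: now -3*x**4*log(x)/4 + ∫(3*x**3/4) dx.
Step 2. Evaluate the standard form: now -3*x**4*log(x)/4 + 3*x**4/16.
Answer: -3*x**4*log(x)/4 + 3*x**4/16.


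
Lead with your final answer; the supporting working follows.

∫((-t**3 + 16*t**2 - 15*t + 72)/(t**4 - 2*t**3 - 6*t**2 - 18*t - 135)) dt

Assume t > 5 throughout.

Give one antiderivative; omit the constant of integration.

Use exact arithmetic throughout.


The answer is log(t - 5) - 2*log(t + 3) + atan(t/3).
Step 1. Decompose ∫((-t**3 + 16*t**2 - 15*t + 72)/(t**4 - 2*t**3 - 6*t**2 - 18*t - 135)) dt by partial fractions, (-t**3 + 16*t**2 - 15*t + 72)/(t**4 - 2*t**3 - 6*t**2 - 18*t - 135) = 3/(t**2 + 9) - 2/(t + 3) + 1/(t - 5): now ∫(1/(t - 5)) dt + ∫(-2/(t + 3)) dt + ∫(3/(t**2 + 9)) dt.
Step 2. Evaluate the standard form [assuming t > 5]: now log(t - 5) + ∫(-2/(t + 3)) dt + ∫(3/(t**2 + 9)) dt.
Step 3. Evaluate the standard form [assuming t > -3]: now log(t - 5) - 2*log(t + 3) + ∫(3/(t**2 + 9)) dt.
Step 4. Evaluate the standard form: now log(t - 5) - 2*log(t + 3) + atan(t/3).
Answer: log(t - 5) - 2*log(t + 3) + atan(t/3).


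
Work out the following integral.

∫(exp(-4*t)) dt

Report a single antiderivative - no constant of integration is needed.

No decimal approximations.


Answer: -exp(-4*t)/4.


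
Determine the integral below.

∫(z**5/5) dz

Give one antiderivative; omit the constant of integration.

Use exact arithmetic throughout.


Answer: z**6/30.


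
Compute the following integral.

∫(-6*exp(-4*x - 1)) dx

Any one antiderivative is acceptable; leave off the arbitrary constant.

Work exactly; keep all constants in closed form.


Answer: 3*exp(-4*x - 1)/2.


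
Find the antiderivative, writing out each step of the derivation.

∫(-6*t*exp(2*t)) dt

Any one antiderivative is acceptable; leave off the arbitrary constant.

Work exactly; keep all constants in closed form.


Step 1. Integrate ∫(-6*t*exp(2*t)) dt by parts with u = t, dv = (-6*exp(2*t)) dt, so v = -3*exp(2*t): now -3*t*exp(2*t) + ∫(3*exp(2*t)) dt.
Step 2. Evaluate the standard form: now -3*t*exp(2*t) + 3*exp(2*t)/2.
Answer: -3*t*exp(2*t) + 3*exp(2*t)/2.


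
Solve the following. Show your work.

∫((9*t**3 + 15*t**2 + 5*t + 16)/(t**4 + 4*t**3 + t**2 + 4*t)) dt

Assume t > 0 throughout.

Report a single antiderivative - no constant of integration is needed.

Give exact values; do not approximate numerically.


Step 1. Decompose ∫((9*t**3 + 15*t**2 + 5*t + 16)/(t**4 + 4*t**3 + t**2 + 4*t)) dt by partial fractions, (9*t**3 + 15*t**2 + 5*t + 16)/(t**4 + 4*t**3 + t**2 + 4*t) = -1/(t**2 + 1) + 5/(t + 4) + 4/t: now ∫(4/t) dt + ∫(5/(t + 4)) dt + ∫(-1/(t**2 + 1)) dt.
Step 2. Evaluate the standard form [assuming t > -4]: now 5*log(t + 4) + ∫(4/t) dt + ∫(-1/(t**2 + 1)) dt.
Step 3. Evaluate the standard form [assuming t > 0]: now 4*log(t) + 5*log(t + 4) + ∫(-1/(t**2 + 1)) dt.
Step 4. Evaluate the standard form: now 4*log(t) + 5*log(t + 4) - atan(t).
Answer: 4*log(t) + 5*log(t + 4) - atan(t).


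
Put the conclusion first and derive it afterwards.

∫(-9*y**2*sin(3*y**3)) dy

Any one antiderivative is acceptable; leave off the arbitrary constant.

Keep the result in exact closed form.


The answer is cos(3*y**3).
Step 1. Substitute u = y**3, turning ∫(-9*y**2*sin(3*y**3)) dy into ∫(-3*sin(3*u)) du: now ∫(-3*sin(3*u)) du.
Step 2. Evaluate the standard form: now cos(3*u).
Step 3. Substitute back u = y**3: now cos(3*y**3).
Answer: cos(3*y**3).


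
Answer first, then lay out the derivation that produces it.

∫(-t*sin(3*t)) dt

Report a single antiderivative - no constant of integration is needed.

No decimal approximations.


The answer is t*cos(3*t)/3 - sin(3*t)/9.
Step 1. Integrate ∫(-t*sin(3*t)) dt by parts with u = t, dv = (-sin(3*t)) dt, so v = cos(3*t)/3: now t*cos(3*t)/3 + ∫(-cos(3*t)/3) dt.
Step 2. Evaluate the standard form: now t*cos(3*t)/3 - sin(3*t)/9.
Answer: t*cos(3*t)/3 - sin(3*t)/9.


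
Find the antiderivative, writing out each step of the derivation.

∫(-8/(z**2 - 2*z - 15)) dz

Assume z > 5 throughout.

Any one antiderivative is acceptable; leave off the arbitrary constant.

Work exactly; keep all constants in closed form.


Step 1. Decompose ∫(-8/(z**2 - 2*z - 15)) dz by partial fractions, -8/(z**2 - 2*z - 15) = 1/(z + 3) - 1/(z - 5): now ∫(-1/(z - 5)) dz + ∫(1/(z + 3)) dz.
Step 2. Evaluate the standard form [assuming z > -3]: now log(z + 3) + ∫(-1/(z - 5)) dz.
Step 3. Evaluate the standard form [assuming z > 5]: now -log(z - 5) + log(z + 3).
Answer: -log(z - 5) + log(z + 3).


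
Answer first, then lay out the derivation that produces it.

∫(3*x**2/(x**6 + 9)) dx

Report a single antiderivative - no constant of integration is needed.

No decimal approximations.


The answer is atan(x**3/3)/3.
Step 1. Substitute u = x**3, turning ∫(3*x**2/(x**6 + 9)) dx into ∫(1/(u**2 + 9)) du: now ∫(1/(u**2 + 9)) du.
Step 2. Evaluate the standard form: now atan(u/3)/3.
Step 3. Substitute back u = x**3: now atan(x**3/3)/3.
Answer: atan(x**3/3)/3.


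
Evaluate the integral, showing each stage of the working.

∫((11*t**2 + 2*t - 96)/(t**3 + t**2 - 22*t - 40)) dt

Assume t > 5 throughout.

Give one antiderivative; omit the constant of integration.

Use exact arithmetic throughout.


Step 1. Decompose ∫((11*t**2 + 2*t - 96)/(t**3 + t**2 - 22*t - 40)) dt by partial fractions, (11*t**2 + 2*t - 96)/(t**3 + t**2 - 22*t - 40) = 4/(t + 4) + 4/(t + 2) + 3/(t - 5): now ∫(3/(t - 5)) dt + ∫(4/(t + 2)) dt + ∫(4/(t + 4)) dt.
Step 2. Evaluate the standard form [assuming t > -2]: now 4*log(t + 2) + ∫(3/(t - 5)) dt + ∫(4/(t + 4)) dt.
Step 3. Evaluate the standard form [assuming t > -4]: now 4*log(t + 2) + 4*log(t + 4) + ∫(3/(t - 5)) dt.
Step 4. Evaluate the standard form [assuming t > 5]: now 3*log(t - 5) + 4*log(t + 2) + 4*log(t + 4).
Answer: 3*log(t - 5) + 4*log(t + 2) + 4*log(t + 4).


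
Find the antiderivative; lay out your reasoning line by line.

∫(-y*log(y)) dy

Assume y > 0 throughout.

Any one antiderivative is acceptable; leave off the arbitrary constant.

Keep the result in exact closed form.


Step 1. Integrate ∫(-y*log(y)) dy by parts with u = log(y), dv = (-y) dy, so v = -y**2/2 [assuming y > 0]: now -y**2*log(y)/2 + ∫(y/2) dy.
Step 2. Evaluate the standard form: now -y**2*log(y)/2 + y**2/4.
Answer: -y**2*log(y)/2 + y**2/4.


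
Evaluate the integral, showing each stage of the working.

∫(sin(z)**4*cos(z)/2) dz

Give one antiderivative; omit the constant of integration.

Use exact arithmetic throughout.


Step 1. Substitute u = sin(z), turning ∫(sin(z)**4*cos(z)/2) dz into ∫(u**4/2) du: now ∫(u**4/2) du.
Step 2. Evaluate the standard form: now u**5/10.
Step 3. Substitute back u = sin(z): now sin(z)**5/10.
Answer: sin(z)**5/10.


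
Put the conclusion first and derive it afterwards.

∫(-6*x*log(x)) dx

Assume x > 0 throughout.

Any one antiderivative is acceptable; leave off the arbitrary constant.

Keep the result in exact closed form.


The answer is -3*x**2*log(x) + 3*x**2/2.
Step 1. Integrate ∫(-6*x*log(x)) dx by parts with u = log(x), dv = (-6*x) dx, so v = -3*x**2 [assuming x > 0]: now -3*x**2*log(x) + ∫(3*x) dx.
Step 2. Evaluate the standard form: now -3*x**2*log(x) + 3*x**2/2.
Answer: -3*x**2*log(x) + 3*x**2/2.


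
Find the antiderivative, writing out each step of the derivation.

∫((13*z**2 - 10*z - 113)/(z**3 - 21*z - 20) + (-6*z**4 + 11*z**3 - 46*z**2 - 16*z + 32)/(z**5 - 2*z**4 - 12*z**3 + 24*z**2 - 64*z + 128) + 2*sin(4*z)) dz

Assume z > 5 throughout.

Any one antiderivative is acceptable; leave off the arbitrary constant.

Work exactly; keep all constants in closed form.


Step 1. Rewrite: now ∫((13*z**2 - 10*z - 113)/(z**3 - 21*z - 20)) dz + ∫((-6*z**4 + 11*z**3 - 46*z**2 - 16*z + 32)/(z**5 - 2*z**4 - 12*z**3 + 24*z**2 - 64*z + 128)) dz + ∫(2*sin(4*z)) dz.
Step 2. Evaluate the standard form: now -cos(4*z)/2 + ∫((13*z**2 - 10*z - 113)/(z**3 - 21*z - 20)) dz + ∫((-6*z**4 + 11*z**3 - 46*z**2 - 16*z + 32)/(z**5 - 2*z**4 - 12*z**3 + 24*z**2 - 64*z + 128)) dz.
Step 3. Decompose ∫((13*z**2 - 10*z - 113)/(z**3 - 21*z - 20)) dz by partial fractions, (13*z**2 - 10*z - 113)/(z**3 - 21*z - 20) = 5/(z + 4) + 5/(z + 1) + 3/(z - 5): now -cos(4*z)/2 + ∫((-6*z**4 + 11*z**3 - 46*z**2 - 16*z + 32)/(z**5 - 2*z**4 - 12*z**3 + 24*z**2 - 64*z + 128)) dz + ∫(3/(z - 5)) dz + ∫(5/(z + 1)) dz + ∫(5/(z + 4)) dz.
Step 4. Evaluate the standard form [assuming z > 5]: now 3*log(z - 5) - cos(4*z)/2 + ∫((-6*z**4 + 11*z**3 - 46*z**2 - 16*z + 32)/(z**5 - 2*z**4 - 12*z**3 + 24*z**2 - 64*z + 128)) dz + ∫(5/(z + 1)) dz + ∫(5/(z + 4)) dz.
Step 5. Evaluate the standard form [assuming z > -1]: now 3*log(z - 5) + 5*log(z + 1) - cos(4*z)/2 + ∫((-6*z**4 + 11*z**3 - 46*z**2 - 16*z + 32)/(z**5 - 2*z**4 - 12*z**3 + 24*z**2 - 64*z + 128)) dz + ∫(5/(z + 4)) dz.
Step 6. Evaluate the standard form [assuming z > -4]: now 3*log(z - 5) + 5*log(z + 1) + 5*log(z + 4) - cos(4*z)/2 + ∫((-6*z**4 + 11*z**3 - 46*z**2 - 16*z + 32)/(z**5 - 2*z**4 - 12*z**3 + 24*z**2 - 64*z + 128)) dz.
Step 7. Decompose ∫((-6*z**4 + 11*z**3 - 46*z**2 - 16*z + 32)/(z**5 - 2*z**4 - 12*z**3 + 24*z**2 - 64*z + 128)) dz by partial fractions, (-6*z**4 + 11*z**3 - 46*z**2 - 16*z + 32)/(z**5 - 2*z**4 - 12*z**3 + 24*z**2 - 64*z + 128) = 3/(z**2 + 4) - 3/(z + 4) + 2/(z - 2) - 5/(z - 4): now 3*log(z - 5) + 5*log(z + 1) + 5*log(z + 4) - cos(4*z)/2 + ∫(-5/(z - 4)) dz + ∫(2/(z - 2)) dz + ∫(-3/(z + 4)) dz + ∫(3/(z**2 + 4)) dz.
Step 8. Evaluate the standard form [assuming z > 4]: now 3*log(z - 5) - 5*log(z - 4) + 5*log(z + 1) + 5*log(z + 4) - cos(4*z)/2 + ∫(2/(z - 2)) dz + ∫(-3/(z + 4)) dz + ∫(3/(z**2 + 4)) dz.
Step 9. Evaluate the standard form [assuming z > 2]: now 3*log(z - 5) - 5*log(z - 4) + 2*log(z - 2) + 5*log(z + 1) + 5*log(z + 4) - cos(4*z)/2 + ∫(-3/(z + 4)) dz + ∫(3/(z**2 + 4)) dz.
Step 10. Evaluate the standard form [assuming z > -4]: now 3*log(z - 5) - 5*log(z - 4) + 2*log(z - 2) + 5*log(z + 1) + 2*log(z + 4) - cos(4*z)/2 + ∫(3/(z**2 + 4)) dz.
Step 11. Evaluate the standard form: now 3*log(z - 5) - 5*log(z - 4) + 2*log(z - 2) + 5*log(z + 1) + 2*log(z + 4) - cos(4*z)/2 + 3*atan(z/2)/2.
Answer: 3*log(z - 5) - 5*log(z - 4) + 2*log(z - 2) + 5*log(z + 1) + 2*log(z + 4) - cos(4*z)/2 + 3*atan(z/2)/2.


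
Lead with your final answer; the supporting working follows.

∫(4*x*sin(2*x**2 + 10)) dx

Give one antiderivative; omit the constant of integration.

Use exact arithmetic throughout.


The answer is -cos(2*x**2 + 10).
Step 1. Substitute u = x**2 + 5, turning ∫(4*x*sin(2*x**2 + 10)) dx into ∫(2*sin(2*u)) du: now ∫(2*sin(2*u)) du.
Step 2. Evaluate the standard form: now -cos(2*u).
Step 3. Substitute back u = x**2 + 5: now -cos(2*x**2 + 10).
Answer: -cos(2*x**2 + 10).


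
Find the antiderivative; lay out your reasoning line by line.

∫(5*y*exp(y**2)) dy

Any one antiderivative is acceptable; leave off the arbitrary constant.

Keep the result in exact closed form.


Step 1. Substitute u = y**2, turning ∫(5*y*exp(y**2)) dy into ∫(5*exp(u)/2) du: now ∫(5*exp(u)/2) du.
Step 2. Evaluate the standard form: now 5*exp(u)/2.
Step 3. Substitute back u = y**2: now 5*exp(y**2)/2.
Answer: 5*exp(y**2)/2.


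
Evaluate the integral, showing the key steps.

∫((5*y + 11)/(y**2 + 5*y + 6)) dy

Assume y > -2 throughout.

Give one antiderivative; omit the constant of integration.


Step 1. Decompose ∫((5*y + 11)/(y**2 + 5*y + 6)) dy by partial fractions, (5*y + 11)/(y**2 + 5*y + 6) = 4/(y + 3) + 1/(y + 2): now ∫(1/(y + 2)) dy + ∫(4/(y + 3)) dy.
Step 2. Evaluate the standard form [assuming y > -2]: now log(y + 2) + ∫(4/(y + 3)) dy.
Step 3. Evaluate the standard form [assuming y > -3]: now log(y + 2) + 4*log(y + 3).
Answer: log(y + 2) + 4*log(y + 3).


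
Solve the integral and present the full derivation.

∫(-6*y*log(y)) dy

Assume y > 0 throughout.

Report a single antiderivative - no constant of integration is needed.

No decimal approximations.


Step 1. Integrate ∫(-6*y*log(y)) dy by parts with u = log(y), dv = (-6*y) dy, so v = -3*y**2 [assuming y > 0]: now -3*y**2*log(y) + ∫(3*y) dy.
Step 2. Evaluate the standard form: now -3*y**2*log(y) + 3*y**2/2.
Answer: -3*y**2*log(y) + 3*y**2/2.


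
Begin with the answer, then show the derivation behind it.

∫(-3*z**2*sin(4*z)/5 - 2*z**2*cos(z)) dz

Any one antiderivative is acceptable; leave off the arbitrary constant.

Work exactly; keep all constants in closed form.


The answer is -2*z**2*sin(z) + 3*z**2*cos(4*z)/20 - 3*z*sin(4*z)/40 - 4*z*cos(z) + 4*sin(z) - 3*cos(4*z)/160.
Step 1. Rewrite: now ∫(-3*z**2*sin(4*z)/5) dz + ∫(-2*z**2*cos(z)) dz.
Step 2. Integrate ∫(-2*z**2*cos(z)) dz by parts with u = z**2, dv = (-2*cos(z)) dz, so v = -2*sin(z): now -2*z**2*sin(z) + ∫(4*z*sin(z)) dz + ∫(-3*z**2*sin(4*z)/5) dz.
Step 3. Integrate ∫(4*z*sin(z)) dz by parts with u = z, dv = (4*sin(z)) dz, so v = -4*cos(z): now -2*z**2*sin(z) - 4*z*cos(z) + ∫(-3*z**2*sin(4*z)/5) dz + ∫(4*cos(z)) dz.
Step 4. Evaluate the standard form: now -2*z**2*sin(z) - 4*z*cos(z) + 4*sin(z) + ∫(-3*z**2*sin(4*z)/5) dz.
Step 5. Integrate ∫(-3*z**2*sin(4*z)/5) dz by parts with u = z**2, dv = (-3*sin(4*z)/5) dz, so v = 3*cos(4*z)/20: now -2*z**2*sin(z) + 3*z**2*cos(4*z)/20 - 4*z*cos(z) + 4*sin(z) + ∫(-3*z*cos(4*z)/10) dz.
Step 6. Integrate ∫(-3*z*cos(4*z)/10) dz by parts with u = z, dv = (-3*cos(4*z)/10) dz, so v = -3*sin(4*z)/40: now -2*z**2*sin(z) + 3*z**2*cos(4*z)/20 - 3*z*sin(4*z)/40 - 4*z*cos(z) + 4*sin(z) + ∫(3*sin(4*z)/40) dz.
Step 7. Evaluate the standard form: now -2*z**2*sin(z) + 3*z**2*cos(4*z)/20 - 3*z*sin(4*z)/40 - 4*z*cos(z) + 4*sin(z) - 3*cos(4*z)/160.
Answer: -2*z**2*sin(z) + 3*z**2*cos(4*z)/20 - 3*z*sin(4*z)/40 - 4*z*cos(z) + 4*sin(z) - 3*cos(4*z)/160.


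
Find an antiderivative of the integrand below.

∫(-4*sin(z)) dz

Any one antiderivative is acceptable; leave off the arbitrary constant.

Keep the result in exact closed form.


Answer: 4*cos(z).


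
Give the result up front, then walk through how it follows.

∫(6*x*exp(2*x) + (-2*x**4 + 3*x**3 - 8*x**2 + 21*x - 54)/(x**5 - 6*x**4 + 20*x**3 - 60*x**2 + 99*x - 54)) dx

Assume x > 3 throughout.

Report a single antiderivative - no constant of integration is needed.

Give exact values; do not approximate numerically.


The answer is 3*x*exp(2*x) - 3*exp(2*x)/2 - 4*log(x - 3) + 4*log(x - 2) - 2*log(x - 1) - atan(x/3).
Step 1. Rewrite: now ∫(6*x*exp(2*x)) dx + ∫((-2*x**4 + 3*x**3 - 8*x**2 + 21*x - 54)/(x**5 - 6*x**4 + 20*x**3 - 60*x**2 + 99*x - 54)) dx.
Step 2. Integrate ∫(6*x*exp(2*x)) dx by parts with u = x, dv = (6*exp(2*x)) dx, so v = 3*exp(2*x): now 3*x*exp(2*x) + ∫((-2*x**4 + 3*x**3 - 8*x**2 + 21*x - 54)/(x**5 - 6*x**4 + 20*x**3 - 60*x**2 + 99*x - 54)) dx + ∫(-3*exp(2*x)) dx.
Step 3. Evaluate the standard form: now 3*x*exp(2*x) - 3*exp(2*x)/2 + ∫((-2*x**4 + 3*x**3 - 8*x**2 + 21*x - 54)/(x**5 - 6*x**4 + 20*x**3 - 60*x**2 + 99*x - 54)) dx.
Step 4. Decompose ∫((-2*x**4 + 3*x**3 - 8*x**2 + 21*x - 54)/(x**5 - 6*x**4 + 20*x**3 - 60*x**2 + 99*x - 54)) dx by partial fractions, (-2*x**4 + 3*x**3 - 8*x**2 + 21*x - 54)/(x**5 - 6*x**4 + 20*x**3 - 60*x**2 + 99*x - 54) = -3/(x**2 + 9) - 2/(x - 1) + 4/(x - 2) - 4/(x - 3): now 3*x*exp(2*x) - 3*exp(2*x)/2 + ∫(-4/(x - 3)) dx + ∫(4/(x - 2)) dx + ∫(-2/(x - 1)) dx + ∫(-3/(x**2 + 9)) dx.
Step 5. Evaluate the standard form [assuming x > 3]: now 3*x*exp(2*x) - 3*exp(2*x)/2 - 4*log(x - 3) + ∫(4/(x - 2)) dx + ∫(-2/(x - 1)) dx + ∫(-3/(x**2 + 9)) dx.
Step 6. Evaluate the standard form [assuming x > 1]: now 3*x*exp(2*x) - 3*exp(2*x)/2 - 4*log(x - 3) - 2*log(x - 1) + ∫(4/(x - 2)) dx + ∫(-3/(x**2 + 9)) dx.
Step 7. Evaluate the standard form [assuming x > 2]: now 3*x*exp(2*x) - 3*exp(2*x)/2 - 4*log(x - 3) + 4*log(x - 2) - 2*log(x - 1) + ∫(-3/(x**2 + 9)) dx.
Step 8. Evaluate the standard form: now 3*x*exp(2*x) - 3*exp(2*x)/2 - 4*log(x - 3) + 4*log(x - 2) - 2*log(x - 1) - atan(x/3).
Answer: 3*x*exp(2*x) - 3*exp(2*x)/2 - 4*log(x - 3) + 4*log(x - 2) - 2*log(x - 1) - atan(x/3).


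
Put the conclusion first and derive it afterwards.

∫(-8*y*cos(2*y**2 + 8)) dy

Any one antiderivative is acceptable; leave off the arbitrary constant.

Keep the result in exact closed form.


The answer is -2*sin(2*y**2 + 8).
Step 1. Substitute u = y**2 + 4, turning ∫(-8*y*cos(2*y**2 + 8)) dy into ∫(-4*cos(2*u)) du: now ∫(-4*cos(2*u)) du.
Step 2. Evaluate the standard form: now -2*sin(2*u).
Step 3. Substitute back u = y**2 + 4: now -2*sin(2*y**2 + 8).
Answer: -2*sin(2*y**2 + 8).


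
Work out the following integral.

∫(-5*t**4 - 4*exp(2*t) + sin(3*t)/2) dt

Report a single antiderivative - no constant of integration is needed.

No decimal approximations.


Answer: -t**5 - 2*exp(2*t) - cos(3*t)/6.


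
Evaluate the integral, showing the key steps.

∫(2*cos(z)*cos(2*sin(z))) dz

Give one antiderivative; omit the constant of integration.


Step 1. Substitute u = sin(z), turning ∫(2*cos(z)*cos(2*sin(z))) dz into ∫(2*cos(2*u)) du: now ∫(2*cos(2*u)) du.
Step 2. Evaluate the standard form: now sin(2*u).
Step 3. Substitute back u = sin(z): now sin(2*sin(z)).
Answer: sin(2*sin(z)).


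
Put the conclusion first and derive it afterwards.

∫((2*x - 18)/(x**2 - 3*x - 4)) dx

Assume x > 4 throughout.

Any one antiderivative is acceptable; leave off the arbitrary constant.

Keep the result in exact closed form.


The answer is -2*log(x - 4) + 4*log(x + 1).
Step 1. Decompose ∫((2*x - 18)/(x**2 - 3*x - 4)) dx by partial fractions, (2*x - 18)/(x**2 - 3*x - 4) = 4/(x + 1) - 2/(x - 4): now ∫(-2/(x - 4)) dx + ∫(4/(x + 1)) dx.
Step 2. Evaluate the standard form [assuming x > -1]: now 4*log(x + 1) + ∫(-2/(x - 4)) dx.
Step 3. Evaluate the standard form [assuming x > 4]: now -2*log(x - 4) + 4*log(x + 1).
Answer: -2*log(x - 4) + 4*log(x + 1).


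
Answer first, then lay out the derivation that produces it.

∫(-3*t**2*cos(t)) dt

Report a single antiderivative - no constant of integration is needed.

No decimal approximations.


The answer is -3*t**2*sin(t) - 6*t*cos(t) + 6*sin(t).
Step 1. Integrate ∫(-3*t**2*cos(t)) dt by parts with u = t**2, dv = (-3*cos(t)) dt, so v = -3*sin(t): now -3*t**2*sin(t) + ∫(6*t*sin(t)) dt.
Step 2. Integrate ∫(6*t*sin(t)) dt by parts with u = t, dv = (6*sin(t)) dt, so v = -6*cos(t): now -3*t**2*sin(t) - 6*t*cos(t) + ∫(6*cos(t)) dt.
Step 3. Evaluate the standard form: now -3*t**2*sin(t) - 6*t*cos(t) + 6*sin(t).
Answer: -3*t**2*sin(t) - 6*t*cos(t) + 6*sin(t).


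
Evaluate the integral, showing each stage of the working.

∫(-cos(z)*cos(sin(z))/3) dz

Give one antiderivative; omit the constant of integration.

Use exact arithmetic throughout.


Step 1. Substitute u = sin(z), turning ∫(-cos(z)*cos(sin(z))/3) dz into ∫(-cos(u)/3) du: now ∫(-cos(u)/3) du.
Step 2. Evaluate the standard form: now -sin(u)/3.
Step 3. Substitute back u = sin(z): now -sin(sin(z))/3.
Answer: -sin(sin(z))/3.


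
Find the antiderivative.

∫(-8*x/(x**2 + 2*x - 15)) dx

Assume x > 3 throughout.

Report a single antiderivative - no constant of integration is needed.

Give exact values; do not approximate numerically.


Answer: -3*log(x - 3) - 5*log(x + 5).


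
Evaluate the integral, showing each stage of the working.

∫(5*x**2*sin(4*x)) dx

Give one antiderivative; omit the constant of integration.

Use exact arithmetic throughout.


Step 1. Integrate ∫(5*x**2*sin(4*x)) dx by parts with u = x**2, dv = (5*sin(4*x)) dx, so v = -5*cos(4*x)/4: now -5*x**2*cos(4*x)/4 + ∫(5*x*cos(4*x)/2) dx.
Step 2. Integrate ∫(5*x*cos(4*x)/2) dx by parts with u = x, dv = (5*cos(4*x)/2) dx, so v = 5*sin(4*x)/8: now -5*x**2*cos(4*x)/4 + 5*x*sin(4*x)/8 + ∫(-5*sin(4*x)/8) dx.
Step 3. Evaluate the standard form: now -5*x**2*cos(4*x)/4 + 5*x*sin(4*x)/8 + 5*cos(4*x)/32.
Answer: -5*x**2*cos(4*x)/4 + 5*x*sin(4*x)/8 + 5*cos(4*x)/32.


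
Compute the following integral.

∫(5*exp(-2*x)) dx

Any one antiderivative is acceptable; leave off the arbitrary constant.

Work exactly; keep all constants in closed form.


Answer: -5*exp(-2*x)/2.


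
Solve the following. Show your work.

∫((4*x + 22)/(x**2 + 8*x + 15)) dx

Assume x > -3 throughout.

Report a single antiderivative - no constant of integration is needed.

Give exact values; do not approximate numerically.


Step 1. Decompose ∫((4*x + 22)/(x**2 + 8*x + 15)) dx by partial fractions, (4*x + 22)/(x**2 + 8*x + 15) = -1/(x + 5) + 5/(x + 3): now ∫(5/(x + 3)) dx + ∫(-1/(x + 5)) dx.
Step 2. Evaluate the standard form [assuming x > -3]: now 5*log(x + 3) + ∫(-1/(x + 5)) dx.
Step 3. Evaluate the standard form [assuming x > -5]: now 5*log(x + 3) - log(x + 5).
Answer: 5*log(x + 3) - log(x + 5).


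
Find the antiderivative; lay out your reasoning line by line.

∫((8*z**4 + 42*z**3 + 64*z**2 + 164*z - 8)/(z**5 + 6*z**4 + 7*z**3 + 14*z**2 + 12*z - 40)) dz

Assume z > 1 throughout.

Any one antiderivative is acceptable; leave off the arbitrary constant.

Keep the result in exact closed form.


Step 1. Decompose ∫((8*z**4 + 42*z**3 + 64*z**2 + 164*z - 8)/(z**5 + 6*z**4 + 7*z**3 + 14*z**2 + 12*z - 40)) dz by partial fractions, (8*z**4 + 42*z**3 + 64*z**2 + 164*z - 8)/(z**5 + 6*z**4 + 7*z**3 + 14*z**2 + 12*z - 40) = 4/(z**2 + 4) + 1/(z + 5) + 4/(z + 2) + 3/(z - 1): now ∫(3/(z - 1)) dz + ∫(4/(z + 2)) dz + ∫(1/(z + 5)) dz + ∫(4/(z**2 + 4)) dz.
Step 2. Evaluate the standard form [assuming z > 1]: now 3*log(z - 1) + ∫(4/(z + 2)) dz + ∫(1/(z + 5)) dz + ∫(4/(z**2 + 4)) dz.
Step 3. Evaluate the standard form [assuming z > -2]: now 3*log(z - 1) + 4*log(z + 2) + ∫(1/(z + 5)) dz + ∫(4/(z**2 + 4)) dz.
Step 4. Evaluate the standard form [assuming z > -5]: now 3*log(z - 1) + 4*log(z + 2) + log(z + 5) + ∫(4/(z**2 + 4)) dz.
Step 5. Evaluate the standard form: now 3*log(z - 1) + 4*log(z + 2) + log(z + 5) + 2*atan(z/2).
Answer: 3*log(z - 1) + 4*log(z + 2) + log(z + 5) + 2*atan(z/2).


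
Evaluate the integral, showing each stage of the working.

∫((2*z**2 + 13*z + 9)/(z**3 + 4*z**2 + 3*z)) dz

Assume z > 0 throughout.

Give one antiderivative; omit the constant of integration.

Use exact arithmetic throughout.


Step 1. Decompose ∫((2*z**2 + 13*z + 9)/(z**3 + 4*z**2 + 3*z)) dz by partial fractions, (2*z**2 + 13*z + 9)/(z**3 + 4*z**2 + 3*z) = -2/(z + 3) + 1/(z + 1) + 3/z: now ∫(3/z) dz + ∫(1/(z + 1)) dz + ∫(-2/(z + 3)) dz.
Step 2. Evaluate the standard form [assuming z > -3]: now -2*log(z + 3) + ∫(3/z) dz + ∫(1/(z + 1)) dz.
Step 3. Evaluate the standard form [assuming z > -1]: now log(z + 1) - 2*log(z + 3) + ∫(3/z) dz.
Step 4. Evaluate the standard form [assuming z > 0]: now 3*log(z) + log(z + 1) - 2*log(z + 3).
Answer: 3*log(z) + log(z + 1) - 2*log(z + 3).


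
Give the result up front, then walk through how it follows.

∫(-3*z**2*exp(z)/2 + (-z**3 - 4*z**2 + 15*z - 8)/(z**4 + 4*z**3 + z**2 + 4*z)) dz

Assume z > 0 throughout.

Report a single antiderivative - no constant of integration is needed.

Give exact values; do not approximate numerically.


The answer is -3*z**2*exp(z)/2 + 3*z*exp(z) - 3*exp(z) - 2*log(z) + log(z + 4) + 4*atan(z).
Step 1. Rewrite: now ∫(-3*z**2*exp(z)/2) dz + ∫((-z**3 - 4*z**2 + 15*z - 8)/(z**4 + 4*z**3 + z**2 + 4*z)) dz.
Step 2. Integrate ∫(-3*z**2*exp(z)/2) dz by parts with u = z**2, dv = (-3*exp(z)/2) dz, so v = -3*exp(z)/2: now -3*z**2*exp(z)/2 + ∫(3*z*exp(z)) dz + ∫((-z**3 - 4*z**2 + 15*z - 8)/(z**4 + 4*z**3 + z**2 + 4*z)) dz.
Step 3. Integrate ∫(3*z*exp(z)) dz by parts with u = z, dv = (3*exp(z)) dz, so v = 3*exp(z): now -3*z**2*exp(z)/2 + 3*z*exp(z) + ∫((-z**3 - 4*z**2 + 15*z - 8)/(z**4 + 4*z**3 + z**2 + 4*z)) dz + ∫(-3*exp(z)) dz.
Step 4. Evaluate the standard form: now -3*z**2*exp(z)/2 + 3*z*exp(z) - 3*exp(z) + ∫((-z**3 - 4*z**2 + 15*z - 8)/(z**4 + 4*z**3 + z**2 + 4*z)) dz.
Step 5. Decompose ∫((-z**3 - 4*z**2 + 15*z - 8)/(z**4 + 4*z**3 + z**2 + 4*z)) dz by partial fractions, (-z**3 - 4*z**2 + 15*z - 8)/(z**4 + 4*z**3 + z**2 + 4*z) = 4/(z**2 + 1) + 1/(z + 4) - 2/z: now -3*z**2*exp(z)/2 + 3*z*exp(z) - 3*exp(z) + ∫(-2/z) dz + ∫(1/(z + 4)) dz + ∫(4/(z**2 + 1)) dz.
Step 6. Evaluate the standard form [assuming z > -4]: now -3*z**2*exp(z)/2 + 3*z*exp(z) - 3*exp(z) + log(z + 4) + ∫(-2/z) dz + ∫(4/(z**2 + 1)) dz.
Step 7. Evaluate the standard form [assuming z > 0]: now -3*z**2*exp(z)/2 + 3*z*exp(z) - 3*exp(z) - 2*log(z) + log(z + 4) + ∫(4/(z**2 + 1)) dz.
Step 8. Evaluate the standard form: now -3*z**2*exp(z)/2 + 3*z*exp(z) - 3*exp(z) - 2*log(z) + log(z + 4) + 4*atan(z).
Answer: -3*z**2*exp(z)/2 + 3*z*exp(z) - 3*exp(z) - 2*log(z) + log(z + 4) + 4*atan(z).


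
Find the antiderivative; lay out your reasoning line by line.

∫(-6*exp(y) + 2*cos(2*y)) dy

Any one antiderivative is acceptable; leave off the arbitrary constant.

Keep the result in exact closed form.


Step 1. Rewrite: now ∫(-6*exp(y)) dy + ∫(2*cos(2*y)) dy.
Step 2. Evaluate the standard form: now -6*exp(y) + ∫(2*cos(2*y)) dy.
Step 3. Evaluate the standard form: now -6*exp(y) + sin(2*y).
Answer: -6*exp(y) + sin(2*y).


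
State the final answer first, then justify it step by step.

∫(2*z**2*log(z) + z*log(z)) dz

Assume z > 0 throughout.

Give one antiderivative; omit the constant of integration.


The answer is 2*z**3*log(z)/3 - 2*z**3/9 + z**2*log(z)/2 - z**2/4.
Step 1. Rewrite: now ∫(z*log(z)) dz + ∫(2*z**2*log(z)) dz.
Step 2. Integrate ∫(z*log(z)) dz by parts with u = log(z), dv = (z) dz, so v = z**2/2 [assuming z > 0]: now z**2*log(z)/2 + ∫(-z/2) dz + ∫(2*z**2*log(z)) dz.
Step 3. Evaluate the standard form: now z**2*log(z)/2 - z**2/4 + ∫(2*z**2*log(z)) dz.
Step 4. Integrate ∫(2*z**2*log(z)) dz by parts with u = log(z), dv = (2*z**2) dz, so v = 2*z**3/3 [assuming z > 0]: now 2*z**3*log(z)/3 + z**2*log(z)/2 - z**2/4 + ∫(-2*z**2/3) dz.
Step 5. Evaluate the standard form: now 2*z**3*log(z)/3 - 2*z**3/9 + z**2*log(z)/2 - z**2/4.
Answer: 2*z**3*log(z)/3 - 2*z**3/9 + z**2*log(z)/2 - z**2/4.


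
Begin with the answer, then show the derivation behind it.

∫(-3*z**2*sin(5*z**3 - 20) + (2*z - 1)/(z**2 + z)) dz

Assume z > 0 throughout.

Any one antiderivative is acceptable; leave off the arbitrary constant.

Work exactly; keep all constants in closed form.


The answer is -log(z) + 3*log(z + 1) + cos(5*z**3 - 20)/5.
Step 1. Rewrite: now ∫(-3*z**2*sin(5*z**3 - 20)) dz + ∫((2*z - 1)/(z**2 + z)) dz.
Step 2. Decompose ∫((2*z - 1)/(z**2 + z)) dz by partial fractions, (2*z - 1)/(z**2 + z) = 3/(z + 1) - 1/z: now ∫(-1/z) dz + ∫(-3*z**2*sin(5*z**3 - 20)) dz + ∫(3/(z + 1)) dz.
Step 3. Evaluate the standard form [assuming z > -1]: now 3*log(z + 1) + ∫(-1/z) dz + ∫(-3*z**2*sin(5*z**3 - 20)) dz.
Step 4. Evaluate the standard form [assuming z > 0]: now -log(z) + 3*log(z + 1) + ∫(-3*z**2*sin(5*z**3 - 20)) dz.
Step 5. Substitute u = z**3 - 4, turning ∫(-3*z**2*sin(5*z**3 - 20)) dz into ∫(-sin(5*u)) du: now -log(z) + 3*log(z + 1) + ∫(-sin(5*u)) du.
Step 6. Evaluate the standard form: now -log(z) + 3*log(z + 1) + cos(5*u)/5.
Step 7. Substitute back u = z**3 - 4: now -log(z) + 3*log(z + 1) + cos(5*z**3 - 20)/5.
Answer: -log(z) + 3*log(z + 1) + cos(5*z**3 - 20)/5.


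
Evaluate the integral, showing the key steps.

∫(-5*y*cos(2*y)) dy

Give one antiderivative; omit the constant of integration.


Step 1. Integrate ∫(-5*y*cos(2*y)) dy by parts with u = y, dv = (-5*cos(2*y)) dy, so v = -5*sin(2*y)/2: now -5*y*sin(2*y)/2 + ∫(5*sin(2*y)/2) dy.
Step 2. Evaluate the standard form: now -5*y*sin(2*y)/2 - 5*cos(2*y)/4.
Answer: -5*y*sin(2*y)/2 - 5*cos(2*y)/4.


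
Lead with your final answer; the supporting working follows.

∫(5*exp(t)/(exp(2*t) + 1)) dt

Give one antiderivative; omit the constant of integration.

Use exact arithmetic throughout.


The answer is 5*atan(exp(t)).
Step 1. Substitute u = exp(t), turning ∫(5*exp(t)/(exp(2*t) + 1)) dt into ∫(5/(u**2 + 1)) du: now ∫(5/(u**2 + 1)) du.
Step 2. Evaluate the standard form: now 5*atan(u).
Step 3. Substitute back u = exp(t): now 5*atan(exp(t)).
Answer: 5*atan(exp(t)).


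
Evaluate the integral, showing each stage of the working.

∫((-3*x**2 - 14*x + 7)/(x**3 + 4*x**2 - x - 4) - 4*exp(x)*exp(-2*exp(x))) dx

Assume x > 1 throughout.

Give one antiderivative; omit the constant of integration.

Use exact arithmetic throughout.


Step 1. Rewrite: now ∫((-3*x**2 - 14*x + 7)/(x**3 + 4*x**2 - x - 4)) dx + ∫(-4*exp(x)*exp(-2*exp(x))) dx.
Step 2. Substitute u = exp(x), turning ∫(-4*exp(x)*exp(-2*exp(x))) dx into ∫(-4*exp(-2*u)) du: now ∫((-3*x**2 - 14*x + 7)/(x**3 + 4*x**2 - x - 4)) dx + ∫(-4*exp(-2*u)) du.
Step 3. Evaluate the standard form: now ∫((-3*x**2 - 14*x + 7)/(x**3 + 4*x**2 - x - 4)) dx + 2*exp(-2*u).
Step 4. Substitute back u = exp(x): now ∫((-3*x**2 - 14*x + 7)/(x**3 + 4*x**2 - x - 4)) dx + 2*exp(-2*exp(x)).
Step 5. Decompose ∫((-3*x**2 - 14*x + 7)/(x**3 + 4*x**2 - x - 4)) dx by partial fractions, (-3*x**2 - 14*x + 7)/(x**3 + 4*x**2 - x - 4) = 1/(x + 4) - 3/(x + 1) - 1/(x - 1): now ∫(-1/(x - 1)) dx + ∫(-3/(x + 1)) dx + ∫(1/(x + 4)) dx + 2*exp(-2*exp(x)).
Step 6. Evaluate the standard form [assuming x > -4]: now log(x + 4) + ∫(-1/(x - 1)) dx + ∫(-3/(x + 1)) dx + 2*exp(-2*exp(x)).
Step 7. Evaluate the standard form [assuming x > 1]: now -log(x - 1) + log(x + 4) + ∫(-3/(x + 1)) dx + 2*exp(-2*exp(x)).
Step 8. Evaluate the standard form [assuming x > -1]: now -log(x - 1) - 3*log(x + 1) + log(x + 4) + 2*exp(-2*exp(x)).
Answer: -log(x - 1) - 3*log(x + 1) + log(x + 4) + 2*exp(-2*exp(x)).


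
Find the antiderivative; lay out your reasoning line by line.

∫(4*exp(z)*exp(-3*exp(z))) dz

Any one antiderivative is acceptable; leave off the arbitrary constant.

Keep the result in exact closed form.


Step 1. Substitute u = exp(z), turning ∫(4*exp(z)*exp(-3*exp(z))) dz into ∫(4*exp(-3*u)) du: now ∫(4*exp(-3*u)) du.
Step 2. Evaluate the standard form: now -4*exp(-3*u)/3.
Step 3. Substitute back u = exp(z): now -4*exp(-3*exp(z))/3.
Answer: -4*exp(-3*exp(z))/3.


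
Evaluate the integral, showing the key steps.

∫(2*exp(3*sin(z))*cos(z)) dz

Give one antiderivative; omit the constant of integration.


Step 1. Substitute u = sin(z), turning ∫(2*exp(3*sin(z))*cos(z)) dz into ∫(2*exp(3*u)) du: now ∫(2*exp(3*u)) du.
Step 2. Evaluate the standard form: now 2*exp(3*u)/3.
Step 3. Substitute back u = sin(z): now 2*exp(3*sin(z))/3.
Answer: 2*exp(3*sin(z))/3.


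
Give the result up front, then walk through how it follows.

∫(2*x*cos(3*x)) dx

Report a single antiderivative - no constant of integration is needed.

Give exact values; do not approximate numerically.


The answer is 2*x*sin(3*x)/3 + 2*cos(3*x)/9.
Step 1. Integrate ∫(2*x*cos(3*x)) dx by parts with u = x, dv = (2*cos(3*x)) dx, so v = 2*sin(3*x)/3: now 2*x*sin(3*x)/3 + ∫(-2*sin(3*x)/3) dx.
Step 2. Evaluate the standard form: now 2*x*sin(3*x)/3 + 2*cos(3*x)/9.
Answer: 2*x*sin(3*x)/3 + 2*cos(3*x)/9.
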